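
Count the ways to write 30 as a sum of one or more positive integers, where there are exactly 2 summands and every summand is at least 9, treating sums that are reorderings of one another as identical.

7

They are:
9,21
10,20
11,19
12,18
13,17
14,16
15,15
Counting gives 7.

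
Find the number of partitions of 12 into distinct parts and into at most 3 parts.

Enumerating:
12
1, 11
2, 10
3, 9
1, 2, 9
4, 8
1, 3, 8
5, 7
1, 4, 7
2, 3, 7
1, 5, 6
2, 4, 6
3, 4, 5

13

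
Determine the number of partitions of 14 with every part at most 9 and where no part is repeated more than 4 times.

A full systematic count gives 88.

88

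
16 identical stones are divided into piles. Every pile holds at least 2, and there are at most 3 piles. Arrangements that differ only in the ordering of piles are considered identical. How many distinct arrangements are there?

22

Enumerating:
16
14+2
13+3
12+4
12+2+2
11+5
11+3+2
10+6
10+4+2
10+3+3
9+7
9+5+2
9+4+3
8+8
8+6+2
8+5+3
8+4+4
7+7+2
7+6+3
7+5+4
6+6+4
6+5+5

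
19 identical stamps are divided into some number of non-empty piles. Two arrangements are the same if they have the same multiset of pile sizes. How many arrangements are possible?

490

Counting exhaustively, 490 partitions satisfy the conditions.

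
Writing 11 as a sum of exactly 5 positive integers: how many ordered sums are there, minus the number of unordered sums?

200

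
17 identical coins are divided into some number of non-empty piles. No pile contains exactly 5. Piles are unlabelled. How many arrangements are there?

Counting exhaustively, 220 partitions satisfy the conditions.

220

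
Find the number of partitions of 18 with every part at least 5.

9

They are:
18
13,5
12,6
11,7
10,8
9,9
8,5,5
7,6,5
6,6,6
Counting gives 9.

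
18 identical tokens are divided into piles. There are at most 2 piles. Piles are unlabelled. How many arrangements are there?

They are:
18
17,1
16,2
15,3
14,4
13,5
12,6
11,7
10,8
9,9
That's 10 in total.

10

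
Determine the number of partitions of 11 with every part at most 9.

54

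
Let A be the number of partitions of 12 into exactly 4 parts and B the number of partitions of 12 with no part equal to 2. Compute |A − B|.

Partitions of 12 into exactly 4 parts: 15.
Partitions of 12 with no part equal to 2: 35.
|15 − 35| = 20.

20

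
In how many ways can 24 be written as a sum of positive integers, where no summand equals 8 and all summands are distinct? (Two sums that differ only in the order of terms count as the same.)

Counting exhaustively, 95 partitions satisfy the conditions.

95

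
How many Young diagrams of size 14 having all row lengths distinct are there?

22

The partitions of 14 that satisfy the conditions:
14
13 + 1
12 + 2
11 + 3
11 + 2 + 1
10 + 4
10 + 3 + 1
9 + 5
9 + 4 + 1
9 + 3 + 2
8 + 6
8 + 5 + 1
8 + 4 + 2
8 + 3 + 2 + 1
7 + 6 + 1
7 + 5 + 2
7 + 4 + 3
7 + 4 + 2 + 1
6 + 5 + 3
6 + 5 + 2 + 1
6 + 4 + 3 + 1
5 + 4 + 3 + 2
That's 22 in total.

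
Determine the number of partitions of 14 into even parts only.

15

They are:
14
12 + 2
10 + 4
10 + 2 + 2
8 + 6
8 + 4 + 2
8 + 2 + 2 + 2
6 + 6 + 2
6 + 4 + 4
6 + 4 + 2 + 2
6 + 2 + 2 + 2 + 2
4 + 4 + 4 + 2
4 + 4 + 2 + 2 + 2
4 + 2 + 2 + 2 + 2 + 2
2 + 2 + 2 + 2 + 2 + 2 + 2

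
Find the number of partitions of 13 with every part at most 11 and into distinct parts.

Enumerating:
2,11
3,10
1,2,10
4,9
1,3,9
5,8
1,4,8
2,3,8
6,7
1,5,7
2,4,7
1,2,3,7
2,5,6
3,4,6
1,2,4,6
1,3,4,5
That's 16 in total.

16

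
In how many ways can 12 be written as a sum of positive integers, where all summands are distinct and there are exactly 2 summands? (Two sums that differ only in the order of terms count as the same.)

5

The partitions of 12 that satisfy the conditions:
1, 11
2, 10
3, 9
4, 8
5, 7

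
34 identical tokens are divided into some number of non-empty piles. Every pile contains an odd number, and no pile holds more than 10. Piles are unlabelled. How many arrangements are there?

Counting exhaustively, 198 partitions satisfy the conditions.

198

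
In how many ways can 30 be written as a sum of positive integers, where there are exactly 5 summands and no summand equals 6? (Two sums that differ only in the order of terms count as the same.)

269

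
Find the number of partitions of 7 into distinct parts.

5

Enumerating:
7
6, 1
5, 2
4, 3
4, 2, 1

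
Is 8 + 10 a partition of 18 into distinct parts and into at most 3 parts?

The parts sum to 18, and the condition 'all summands are distinct' holds; the condition 'there are at most 3 summands' holds.

Yes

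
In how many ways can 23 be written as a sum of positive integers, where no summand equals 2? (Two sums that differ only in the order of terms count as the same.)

463

Systematic enumeration (by largest part, then next-largest, …) yields 463.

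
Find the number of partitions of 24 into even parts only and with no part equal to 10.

A partial list (first 12 by largest part):
24
22, 2
20, 4
20, 2, 2
18, 6
18, 4, 2
18, 2, 2, 2
16, 8
16, 6, 2
16, 4, 4
16, 4, 2, 2
16, 2, 2, 2, 2
…and 50 more, for 62 total.

62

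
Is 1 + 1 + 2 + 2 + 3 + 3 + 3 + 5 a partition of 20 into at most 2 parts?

No

The parts sum to 20, and the condition 'there are at most 2 summands' is violated.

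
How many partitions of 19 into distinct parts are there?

54

A partial list (first 12 by largest part):
19
1,18
2,17
3,16
1,2,16
4,15
1,3,15
5,14
1,4,14
2,3,14
6,13
1,5,13
…and 42 more, for 54 total.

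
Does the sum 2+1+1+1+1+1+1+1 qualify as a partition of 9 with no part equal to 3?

Yes

The parts sum to 9, and the condition 'no summand equals 3' holds.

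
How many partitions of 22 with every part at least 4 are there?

34

A partial list (first 12 by largest part):
22
18 + 4
17 + 5
16 + 6
15 + 7
14 + 8
14 + 4 + 4
13 + 9
13 + 5 + 4
12 + 10
12 + 6 + 4
12 + 5 + 5
…and 22 more, for 34 total.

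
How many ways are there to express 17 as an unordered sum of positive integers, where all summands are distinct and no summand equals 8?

31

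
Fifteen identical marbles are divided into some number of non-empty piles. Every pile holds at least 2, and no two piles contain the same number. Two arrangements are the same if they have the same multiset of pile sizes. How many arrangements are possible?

15

Enumerating:
15
13+2
12+3
11+4
10+5
10+3+2
9+6
9+4+2
8+7
8+5+2
8+4+3
7+6+2
7+5+3
6+5+4
6+4+3+2
Counting gives 15.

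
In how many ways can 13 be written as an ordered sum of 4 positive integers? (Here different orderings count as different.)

By stars and bars with positive parts, the count is C(12,3) = 220.

220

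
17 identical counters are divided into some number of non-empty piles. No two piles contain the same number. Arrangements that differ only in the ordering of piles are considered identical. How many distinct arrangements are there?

38

There are too many to list fully; the first 12 (by largest part) are:
17
1 + 16
2 + 15
3 + 14
1 + 2 + 14
4 + 13
1 + 3 + 13
5 + 12
1 + 4 + 12
2 + 3 + 12
6 + 11
1 + 5 + 11
…and 26 more, for 38 total.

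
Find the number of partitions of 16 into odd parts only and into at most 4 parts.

13

Enumerating:
1, 15
3, 13
1, 1, 1, 13
5, 11
1, 1, 3, 11
7, 9
1, 1, 5, 9
1, 3, 3, 9
1, 1, 7, 7
1, 3, 5, 7
3, 3, 3, 7
1, 5, 5, 5
3, 3, 5, 5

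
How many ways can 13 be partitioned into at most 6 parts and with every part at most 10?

There are too many to list fully; the first 12 (by largest part) are:
10, 3
10, 2, 1
10, 1, 1, 1
9, 4
9, 3, 1
9, 2, 2
9, 2, 1, 1
9, 1, 1, 1, 1
8, 5
8, 4, 1
8, 3, 2
8, 3, 1, 1
…and 55 more, for 67 total.

67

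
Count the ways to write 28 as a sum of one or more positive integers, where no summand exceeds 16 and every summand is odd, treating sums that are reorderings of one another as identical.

Systematic enumeration (by largest part, then next-largest, …) yields 191.

191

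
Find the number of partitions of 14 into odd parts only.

They are:
13+1
11+3
11+1+1+1
9+5
9+3+1+1
9+1+1+1+1+1
7+7
7+5+1+1
7+3+3+1
7+3+1+1+1+1
7+1+1+1+1+1+1+1
5+5+3+1
5+5+1+1+1+1
5+3+3+3
5+3+3+1+1+1
5+3+1+1+1+1+1+1
5+1+1+1+1+1+1+1+1+1
3+3+3+3+1+1
3+3+3+1+1+1+1+1
3+3+1+1+1+1+1+1+1+1
3+1+1+1+1+1+1+1+1+1+1+1
1+1+1+1+1+1+1+1+1+1+1+1+1+1
Counting gives 22.

22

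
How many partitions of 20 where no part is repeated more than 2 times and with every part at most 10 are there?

Enumerating by decreasing first part gives 142 partitions in all.

142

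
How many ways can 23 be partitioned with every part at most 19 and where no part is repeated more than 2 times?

A full systematic count gives 349.

349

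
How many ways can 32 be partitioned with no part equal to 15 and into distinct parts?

353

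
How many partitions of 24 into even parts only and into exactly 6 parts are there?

11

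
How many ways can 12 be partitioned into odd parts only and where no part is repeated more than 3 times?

They are:
11+1
9+3
9+1+1+1
7+5
7+3+1+1
5+5+1+1
5+3+3+1
3+3+3+1+1+1
That's 8 in total.

8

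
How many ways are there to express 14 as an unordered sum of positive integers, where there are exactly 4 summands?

Enumerating:
11+1+1+1
10+2+1+1
9+3+1+1
9+2+2+1
8+4+1+1
8+3+2+1
8+2+2+2
7+5+1+1
7+4+2+1
7+3+3+1
7+3+2+2
6+6+1+1
6+5+2+1
6+4+3+1
6+4+2+2
6+3+3+2
5+5+3+1
5+5+2+2
5+4+4+1
5+4+3+2
5+3+3+3
4+4+4+2
4+4+3+3

23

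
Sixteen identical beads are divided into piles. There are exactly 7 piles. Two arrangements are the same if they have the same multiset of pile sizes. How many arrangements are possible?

There are too many to list fully; the first 12 (by largest part) are:
10+1+1+1+1+1+1
9+2+1+1+1+1+1
8+3+1+1+1+1+1
8+2+2+1+1+1+1
7+4+1+1+1+1+1
7+3+2+1+1+1+1
7+2+2+2+1+1+1
6+5+1+1+1+1+1
6+4+2+1+1+1+1
6+3+3+1+1+1+1
6+3+2+2+1+1+1
6+2+2+2+2+1+1
…and 16 more, for 28 total.

28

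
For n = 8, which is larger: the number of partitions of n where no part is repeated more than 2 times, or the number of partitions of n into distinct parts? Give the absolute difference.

7

Partitions of 8 where no part is repeated more than 2 times: 13.
Partitions of 8 into distinct parts: 6.
|13 − 6| = 7.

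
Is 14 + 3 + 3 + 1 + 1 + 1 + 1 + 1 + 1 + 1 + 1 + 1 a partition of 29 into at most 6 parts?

The parts sum to 29, and the condition 'there are at most 6 summands' is violated.

No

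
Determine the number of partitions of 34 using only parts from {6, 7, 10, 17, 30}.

5

The partitions of 34 that satisfy the conditions:
17,17
17,10,7
10,10,7,7
10,6,6,6,6
7,7,7,7,6
That's 5 in total.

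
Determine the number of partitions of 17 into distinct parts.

38

There are too many to list fully; the first 12 (by largest part) are:
17
16+1
15+2
14+3
14+2+1
13+4
13+3+1
12+5
12+4+1
12+3+2
11+6
11+5+1
…and 26 more, for 38 total.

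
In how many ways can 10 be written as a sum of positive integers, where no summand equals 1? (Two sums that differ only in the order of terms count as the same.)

12

The partitions of 10 that satisfy the conditions:
10
8, 2
7, 3
6, 4
6, 2, 2
5, 5
5, 3, 2
4, 4, 2
4, 3, 3
4, 2, 2, 2
3, 3, 2, 2
2, 2, 2, 2, 2
That's 12 in total.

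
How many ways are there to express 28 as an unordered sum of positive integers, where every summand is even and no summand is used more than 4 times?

Systematic enumeration (by largest part, then next-largest, …) yields 100.

100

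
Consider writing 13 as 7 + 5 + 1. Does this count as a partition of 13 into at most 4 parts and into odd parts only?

The parts sum to 13, and the condition 'there are at most 4 summands' holds; the condition 'every summand is odd' holds.

Yes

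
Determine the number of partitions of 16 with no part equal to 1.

55

A partial list (first 12 by largest part):
16
14+2
13+3
12+4
12+2+2
11+5
11+3+2
10+6
10+4+2
10+3+3
10+2+2+2
9+7
…and 43 more, for 55 total.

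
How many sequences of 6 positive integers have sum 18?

By stars and bars with positive parts, the count is C(17,5) = 6188.

6188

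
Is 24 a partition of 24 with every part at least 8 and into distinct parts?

The parts sum to 24, and the condition 'every summand is at least 8' holds; the condition 'all summands are distinct' holds.

Yes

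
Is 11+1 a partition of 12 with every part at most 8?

No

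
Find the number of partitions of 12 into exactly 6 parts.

They are:
7,1,1,1,1,1
6,2,1,1,1,1
5,3,1,1,1,1
5,2,2,1,1,1
4,4,1,1,1,1
4,3,2,1,1,1
4,2,2,2,1,1
3,3,3,1,1,1
3,3,2,2,1,1
3,2,2,2,2,1
2,2,2,2,2,2

11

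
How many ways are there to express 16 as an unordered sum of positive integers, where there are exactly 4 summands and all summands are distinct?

9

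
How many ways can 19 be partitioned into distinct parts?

54

A partial list (first 12 by largest part):
19
1 + 18
2 + 17
3 + 16
1 + 2 + 16
4 + 15
1 + 3 + 15
5 + 14
1 + 4 + 14
2 + 3 + 14
6 + 13
1 + 5 + 13
…and 42 more, for 54 total.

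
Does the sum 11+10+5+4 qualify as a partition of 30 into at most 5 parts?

Yes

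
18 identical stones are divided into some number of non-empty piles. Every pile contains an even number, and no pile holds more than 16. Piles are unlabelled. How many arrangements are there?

There are too many to list fully; the first 12 (by largest part) are:
16+2
14+4
14+2+2
12+6
12+4+2
12+2+2+2
10+8
10+6+2
10+4+4
10+4+2+2
10+2+2+2+2
8+8+2
…and 17 more, for 29 total.

29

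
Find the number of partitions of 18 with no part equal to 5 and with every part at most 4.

84

A full systematic count gives 84.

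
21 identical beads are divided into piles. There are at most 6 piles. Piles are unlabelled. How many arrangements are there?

331

Enumerating by decreasing first part gives 331 partitions in all.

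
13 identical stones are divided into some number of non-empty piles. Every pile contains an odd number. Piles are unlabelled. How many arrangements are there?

Listing the qualifying partitions of 13:
13
11, 1, 1
9, 3, 1
9, 1, 1, 1, 1
7, 5, 1
7, 3, 3
7, 3, 1, 1, 1
7, 1, 1, 1, 1, 1, 1
5, 5, 3
5, 5, 1, 1, 1
5, 3, 3, 1, 1
5, 3, 1, 1, 1, 1, 1
5, 1, 1, 1, 1, 1, 1, 1, 1
3, 3, 3, 3, 1
3, 3, 3, 1, 1, 1, 1
3, 3, 1, 1, 1, 1, 1, 1, 1
3, 1, 1, 1, 1, 1, 1, 1, 1, 1, 1
1, 1, 1, 1, 1, 1, 1, 1, 1, 1, 1, 1, 1
Counting gives 18.

18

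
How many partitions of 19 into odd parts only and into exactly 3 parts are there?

10

They are:
17, 1, 1
15, 3, 1
13, 5, 1
13, 3, 3
11, 7, 1
11, 5, 3
9, 9, 1
9, 7, 3
9, 5, 5
7, 7, 5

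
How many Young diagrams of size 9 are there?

30

There are too many to list fully; the first 12 (by largest part) are:
9
1,8
2,7
1,1,7
3,6
1,2,6
1,1,1,6
4,5
1,3,5
2,2,5
1,1,2,5
1,1,1,1,5
…and 18 more, for 30 total.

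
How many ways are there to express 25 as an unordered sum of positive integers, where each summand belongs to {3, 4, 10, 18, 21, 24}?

Enumerating:
21+4
18+4+3
10+4+4+4+3
10+3+3+3+3+3
4+4+4+4+3+3+3
4+3+3+3+3+3+3+3
That's 6 in total.

6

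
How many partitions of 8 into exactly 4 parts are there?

Enumerating:
1+1+1+5
1+1+2+4
1+1+3+3
1+2+2+3
2+2+2+2

5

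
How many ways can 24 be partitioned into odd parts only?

122

A full systematic count gives 122.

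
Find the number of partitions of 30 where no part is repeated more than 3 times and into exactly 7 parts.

468

Counting exhaustively, 468 partitions satisfy the conditions.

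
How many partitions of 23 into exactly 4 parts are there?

Enumerating by decreasing first part gives 94 partitions in all.

94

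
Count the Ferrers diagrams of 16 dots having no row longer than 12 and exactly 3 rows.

19

The partitions of 16 that satisfy the conditions:
12 + 3 + 1
12 + 2 + 2
11 + 4 + 1
11 + 3 + 2
10 + 5 + 1
10 + 4 + 2
10 + 3 + 3
9 + 6 + 1
9 + 5 + 2
9 + 4 + 3
8 + 7 + 1
8 + 6 + 2
8 + 5 + 3
8 + 4 + 4
7 + 7 + 2
7 + 6 + 3
7 + 5 + 4
6 + 6 + 4
6 + 5 + 5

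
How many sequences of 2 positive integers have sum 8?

Equivalently, choose which 1 of the 7 gaps become plus signs: C(7,1) = 7.

7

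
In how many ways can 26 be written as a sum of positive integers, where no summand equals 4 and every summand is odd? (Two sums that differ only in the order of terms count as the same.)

165

Counting exhaustively, 165 partitions satisfy the conditions.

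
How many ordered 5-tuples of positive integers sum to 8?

35

Place 4 bars in the 7 internal gaps of a row of 8 dots: C(7,4) = 35.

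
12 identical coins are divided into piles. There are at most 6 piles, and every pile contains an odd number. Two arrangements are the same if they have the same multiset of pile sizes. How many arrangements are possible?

11

Enumerating:
11+1
9+3
9+1+1+1
7+5
7+3+1+1
7+1+1+1+1+1
5+5+1+1
5+3+3+1
5+3+1+1+1+1
3+3+3+3
3+3+3+1+1+1
That's 11 in total.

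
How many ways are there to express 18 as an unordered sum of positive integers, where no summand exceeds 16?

383

A full systematic count gives 383.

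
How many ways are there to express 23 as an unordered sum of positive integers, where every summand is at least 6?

12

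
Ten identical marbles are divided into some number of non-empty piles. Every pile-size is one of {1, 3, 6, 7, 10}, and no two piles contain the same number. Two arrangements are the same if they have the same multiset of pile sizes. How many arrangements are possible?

3

They are:
10
3+7
1+3+6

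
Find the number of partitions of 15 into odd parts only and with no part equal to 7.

They are:
15
13 + 1 + 1
11 + 3 + 1
11 + 1 + 1 + 1 + 1
9 + 5 + 1
9 + 3 + 3
9 + 3 + 1 + 1 + 1
9 + 1 + 1 + 1 + 1 + 1 + 1
5 + 5 + 5
5 + 5 + 3 + 1 + 1
5 + 5 + 1 + 1 + 1 + 1 + 1
5 + 3 + 3 + 3 + 1
5 + 3 + 3 + 1 + 1 + 1 + 1
5 + 3 + 1 + 1 + 1 + 1 + 1 + 1 + 1
5 + 1 + 1 + 1 + 1 + 1 + 1 + 1 + 1 + 1 + 1
3 + 3 + 3 + 3 + 3
3 + 3 + 3 + 3 + 1 + 1 + 1
3 + 3 + 3 + 1 + 1 + 1 + 1 + 1 + 1
3 + 3 + 1 + 1 + 1 + 1 + 1 + 1 + 1 + 1 + 1
3 + 1 + 1 + 1 + 1 + 1 + 1 + 1 + 1 + 1 + 1 + 1 + 1
1 + 1 + 1 + 1 + 1 + 1 + 1 + 1 + 1 + 1 + 1 + 1 + 1 + 1 + 1
Counting gives 21.

21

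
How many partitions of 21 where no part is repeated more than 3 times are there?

Systematic enumeration (by largest part, then next-largest, …) yields 395.

395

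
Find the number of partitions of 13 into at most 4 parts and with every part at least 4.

5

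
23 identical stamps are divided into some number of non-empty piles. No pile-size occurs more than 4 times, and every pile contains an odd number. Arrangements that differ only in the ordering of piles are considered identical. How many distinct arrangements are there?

There are too many to list fully; the first 12 (by largest part) are:
23
21+1+1
19+3+1
19+1+1+1+1
17+5+1
17+3+3
17+3+1+1+1
15+7+1
15+5+3
15+5+1+1+1
15+3+3+1+1
13+9+1
…and 42 more, for 54 total.

54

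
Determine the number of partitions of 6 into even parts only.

3

The partitions of 6 that satisfy the conditions:
6
4+2
2+2+2
Counting gives 3.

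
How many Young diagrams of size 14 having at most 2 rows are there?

8

They are:
14
13, 1
12, 2
11, 3
10, 4
9, 5
8, 6
7, 7
That's 8 in total.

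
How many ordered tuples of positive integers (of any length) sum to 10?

512

Each of the 9 gaps between 10 units is either a break or not: 2^9 = 512.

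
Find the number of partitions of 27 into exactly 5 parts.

255

Direct enumeration gives 255 partitions.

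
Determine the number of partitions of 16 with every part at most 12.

224

Direct enumeration gives 224 partitions.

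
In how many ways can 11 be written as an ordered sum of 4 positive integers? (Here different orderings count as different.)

A composition of 11 into 4 positive parts is chosen by placing 3 dividers among the 10 gaps between 11 units: C(10,3) = 120.

120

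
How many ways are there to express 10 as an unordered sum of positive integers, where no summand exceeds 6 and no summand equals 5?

28

There are too many to list fully; the first 12 (by largest part) are:
6 + 4
6 + 3 + 1
6 + 2 + 2
6 + 2 + 1 + 1
6 + 1 + 1 + 1 + 1
4 + 4 + 2
4 + 4 + 1 + 1
4 + 3 + 3
4 + 3 + 2 + 1
4 + 3 + 1 + 1 + 1
4 + 2 + 2 + 2
4 + 2 + 2 + 1 + 1
…and 16 more, for 28 total.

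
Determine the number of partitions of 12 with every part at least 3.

Enumerating:
12
3,9
4,8
5,7
6,6
3,3,6
3,4,5
4,4,4
3,3,3,3

9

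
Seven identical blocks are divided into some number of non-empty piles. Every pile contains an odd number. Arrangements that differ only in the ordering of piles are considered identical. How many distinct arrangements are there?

5

They are:
7
5+1+1
3+3+1
3+1+1+1+1
1+1+1+1+1+1+1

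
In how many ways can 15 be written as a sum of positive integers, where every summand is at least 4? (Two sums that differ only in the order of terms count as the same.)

8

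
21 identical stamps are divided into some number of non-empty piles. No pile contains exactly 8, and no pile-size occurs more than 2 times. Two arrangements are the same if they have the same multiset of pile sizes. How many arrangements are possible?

199

Counting exhaustively, 199 partitions satisfy the conditions.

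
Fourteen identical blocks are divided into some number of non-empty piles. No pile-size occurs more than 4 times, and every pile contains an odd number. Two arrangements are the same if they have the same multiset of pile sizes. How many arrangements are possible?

Listing the qualifying partitions of 14:
13, 1
11, 3
11, 1, 1, 1
9, 5
9, 3, 1, 1
7, 7
7, 5, 1, 1
7, 3, 3, 1
7, 3, 1, 1, 1, 1
5, 5, 3, 1
5, 5, 1, 1, 1, 1
5, 3, 3, 3
5, 3, 3, 1, 1, 1
3, 3, 3, 3, 1, 1

14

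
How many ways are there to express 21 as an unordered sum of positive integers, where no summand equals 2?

Counting exhaustively, 302 partitions satisfy the conditions.

302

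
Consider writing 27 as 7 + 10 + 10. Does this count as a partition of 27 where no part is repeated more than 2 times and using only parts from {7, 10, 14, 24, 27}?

Yes

The parts sum to 27, and the condition 'no summand is used more than 2 times' holds; the condition 'each summand belongs to {7, 10, 14, 24, 27}' holds.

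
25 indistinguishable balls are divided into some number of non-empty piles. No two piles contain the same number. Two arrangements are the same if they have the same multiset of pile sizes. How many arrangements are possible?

142

Counting exhaustively, 142 partitions satisfy the conditions.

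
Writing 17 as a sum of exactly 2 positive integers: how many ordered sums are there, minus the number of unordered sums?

Ordered (compositions into 2 parts): C(16,1) = 16.
Partitions of 17 into exactly 2 parts: 8.
Difference: 16 − 8 = 8.

8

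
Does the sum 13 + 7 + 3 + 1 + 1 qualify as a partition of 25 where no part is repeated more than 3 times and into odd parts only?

The parts sum to 25, and the condition 'no summand is used more than 3 times' holds; the condition 'every summand is odd' holds.

Yes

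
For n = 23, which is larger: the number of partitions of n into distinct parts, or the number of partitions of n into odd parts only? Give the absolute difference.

0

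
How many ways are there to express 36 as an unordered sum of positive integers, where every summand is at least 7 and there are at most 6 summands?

A partial list (first 12 by largest part):
36
29,7
28,8
27,9
26,10
25,11
24,12
23,13
22,14
22,7,7
21,15
21,8,7
…and 44 more, for 56 total.

56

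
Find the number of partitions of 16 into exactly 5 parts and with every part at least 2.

Enumerating:
2, 2, 2, 2, 8
2, 2, 2, 3, 7
2, 2, 2, 4, 6
2, 2, 3, 3, 6
2, 2, 2, 5, 5
2, 2, 3, 4, 5
2, 3, 3, 3, 5
2, 2, 4, 4, 4
2, 3, 3, 4, 4
3, 3, 3, 3, 4
That's 10 in total.

10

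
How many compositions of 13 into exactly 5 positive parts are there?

Equivalently, choose which 4 of the 12 gaps become plus signs: C(12,4) = 495.

495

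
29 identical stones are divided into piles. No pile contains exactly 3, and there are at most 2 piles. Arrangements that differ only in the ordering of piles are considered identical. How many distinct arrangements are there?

Listing the qualifying partitions of 29:
29
28 + 1
27 + 2
25 + 4
24 + 5
23 + 6
22 + 7
21 + 8
20 + 9
19 + 10
18 + 11
17 + 12
16 + 13
15 + 14
Counting gives 14.

14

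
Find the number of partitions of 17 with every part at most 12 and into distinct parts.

A partial list (first 12 by largest part):
12+5
12+4+1
12+3+2
11+6
11+5+1
11+4+2
11+3+2+1
10+7
10+6+1
10+5+2
10+4+3
10+4+2+1
…and 19 more, for 31 total.

31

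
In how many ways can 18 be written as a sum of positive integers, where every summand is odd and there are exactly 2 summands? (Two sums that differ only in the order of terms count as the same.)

5

Listing the qualifying partitions of 18:
17, 1
15, 3
13, 5
11, 7
9, 9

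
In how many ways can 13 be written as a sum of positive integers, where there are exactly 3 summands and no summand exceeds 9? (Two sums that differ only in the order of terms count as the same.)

12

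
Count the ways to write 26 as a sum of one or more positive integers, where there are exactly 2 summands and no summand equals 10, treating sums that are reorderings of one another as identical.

The partitions of 26 that satisfy the conditions:
25,1
24,2
23,3
22,4
21,5
20,6
19,7
18,8
17,9
15,11
14,12
13,13
That's 12 in total.

12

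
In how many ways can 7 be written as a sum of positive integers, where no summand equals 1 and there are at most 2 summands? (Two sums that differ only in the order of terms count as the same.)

They are:
7
2 + 5
3 + 4

3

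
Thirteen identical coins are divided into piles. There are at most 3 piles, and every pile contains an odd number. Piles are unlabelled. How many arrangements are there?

6

The partitions of 13 that satisfy the conditions:
13
11+1+1
9+3+1
7+5+1
7+3+3
5+5+3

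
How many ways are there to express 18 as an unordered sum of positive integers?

Enumerating by decreasing first part gives 385 partitions in all.

385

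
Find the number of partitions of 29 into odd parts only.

Systematic enumeration (by largest part, then next-largest, …) yields 256.

256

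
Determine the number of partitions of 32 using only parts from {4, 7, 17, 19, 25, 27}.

4

Enumerating:
25,7
17,7,4,4
7,7,7,7,4
4,4,4,4,4,4,4,4
That's 4 in total.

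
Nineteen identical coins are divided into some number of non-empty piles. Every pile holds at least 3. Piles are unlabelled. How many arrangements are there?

There are too many to list fully; the first 12 (by largest part) are:
19
3,16
4,15
5,14
6,13
3,3,13
7,12
3,4,12
8,11
3,5,11
4,4,11
9,10
…and 27 more, for 39 total.

39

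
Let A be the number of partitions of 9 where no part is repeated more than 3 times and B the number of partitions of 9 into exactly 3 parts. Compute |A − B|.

15

Partitions of 9 where no part is repeated more than 3 times: 22.
Partitions of 9 into exactly 3 parts: 7.
|22 − 7| = 15.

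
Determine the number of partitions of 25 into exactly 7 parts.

Direct enumeration gives 248 partitions.

248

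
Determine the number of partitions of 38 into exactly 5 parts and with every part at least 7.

Enumerating:
7,7,7,7,10
7,7,7,8,9
7,7,8,8,8
That's 3 in total.

3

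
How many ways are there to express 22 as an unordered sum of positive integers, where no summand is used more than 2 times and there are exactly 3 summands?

A partial list (first 12 by largest part):
20 + 1 + 1
19 + 2 + 1
18 + 3 + 1
18 + 2 + 2
17 + 4 + 1
17 + 3 + 2
16 + 5 + 1
16 + 4 + 2
16 + 3 + 3
15 + 6 + 1
15 + 5 + 2
15 + 4 + 3
…and 28 more, for 40 total.

40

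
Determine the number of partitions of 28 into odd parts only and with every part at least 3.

30

A partial list (first 12 by largest part):
25,3
23,5
21,7
19,9
19,3,3,3
17,11
17,5,3,3
15,13
15,7,3,3
15,5,5,3
13,9,3,3
13,7,5,3
…and 18 more, for 30 total.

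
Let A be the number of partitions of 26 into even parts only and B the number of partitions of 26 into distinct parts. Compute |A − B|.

64

Partitions of 26 into even parts only: 101.
Partitions of 26 into distinct parts: 165.
|101 − 165| = 64.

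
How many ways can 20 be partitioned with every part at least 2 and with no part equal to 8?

116

Enumerating by decreasing first part gives 116 partitions in all.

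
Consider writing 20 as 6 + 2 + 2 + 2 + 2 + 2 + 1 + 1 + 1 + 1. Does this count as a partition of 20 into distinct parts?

The parts sum to 20, and the condition 'all summands are distinct' is violated.

No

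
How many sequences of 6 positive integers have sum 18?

6188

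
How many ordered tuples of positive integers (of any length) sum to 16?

32768

There are 15 gaps and each independently is a cut or not, giving 2^15 = 32768.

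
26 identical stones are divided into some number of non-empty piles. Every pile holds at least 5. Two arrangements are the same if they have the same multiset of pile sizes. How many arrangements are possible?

36

There are too many to list fully; the first 12 (by largest part) are:
26
21+5
20+6
19+7
18+8
17+9
16+10
16+5+5
15+11
15+6+5
14+12
14+7+5
…and 24 more, for 36 total.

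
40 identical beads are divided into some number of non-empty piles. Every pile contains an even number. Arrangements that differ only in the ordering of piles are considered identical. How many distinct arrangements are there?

627

There are 627 such partitions.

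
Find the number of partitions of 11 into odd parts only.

12

Listing the qualifying partitions of 11:
11
9,1,1
7,3,1
7,1,1,1,1
5,5,1
5,3,3
5,3,1,1,1
5,1,1,1,1,1,1
3,3,3,1,1
3,3,1,1,1,1,1
3,1,1,1,1,1,1,1,1
1,1,1,1,1,1,1,1,1,1,1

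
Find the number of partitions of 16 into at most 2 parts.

9

The partitions of 16 that satisfy the conditions:
16
1 + 15
2 + 14
3 + 13
4 + 12
5 + 11
6 + 10
7 + 9
8 + 8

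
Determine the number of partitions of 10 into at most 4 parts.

The partitions of 10 that satisfy the conditions:
10
1+9
2+8
1+1+8
3+7
1+2+7
1+1+1+7
4+6
1+3+6
2+2+6
1+1+2+6
5+5
1+4+5
2+3+5
1+1+3+5
1+2+2+5
2+4+4
1+1+4+4
3+3+4
1+2+3+4
2+2+2+4
1+3+3+3
2+2+3+3

23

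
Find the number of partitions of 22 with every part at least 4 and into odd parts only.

5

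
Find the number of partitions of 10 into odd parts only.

10

They are:
1+9
3+7
1+1+1+7
5+5
1+1+3+5
1+1+1+1+1+5
1+3+3+3
1+1+1+1+3+3
1+1+1+1+1+1+1+3
1+1+1+1+1+1+1+1+1+1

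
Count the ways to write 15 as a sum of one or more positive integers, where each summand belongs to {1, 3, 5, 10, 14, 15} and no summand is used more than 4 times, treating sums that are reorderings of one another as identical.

The partitions of 15 that satisfy the conditions:
15
1+14
5+10
1+1+3+10
5+5+5
1+1+3+5+5
1+3+3+3+5
1+1+1+1+3+3+5
1+1+1+3+3+3+3

9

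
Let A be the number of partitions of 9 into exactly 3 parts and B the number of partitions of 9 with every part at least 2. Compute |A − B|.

Partitions of 9 into exactly 3 parts: 7.
Partitions of 9 with every part at least 2: 8.
|7 − 8| = 1.

1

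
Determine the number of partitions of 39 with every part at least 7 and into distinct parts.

47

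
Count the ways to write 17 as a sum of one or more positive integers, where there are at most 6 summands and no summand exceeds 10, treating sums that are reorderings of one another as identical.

134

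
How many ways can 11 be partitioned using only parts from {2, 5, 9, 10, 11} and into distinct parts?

2

Enumerating:
11
9, 2
Counting gives 2.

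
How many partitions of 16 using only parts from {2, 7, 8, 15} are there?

4

The partitions of 16 that satisfy the conditions:
8 + 8
8 + 2 + 2 + 2 + 2
7 + 7 + 2
2 + 2 + 2 + 2 + 2 + 2 + 2 + 2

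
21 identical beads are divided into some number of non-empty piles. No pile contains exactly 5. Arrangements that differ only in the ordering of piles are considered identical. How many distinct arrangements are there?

561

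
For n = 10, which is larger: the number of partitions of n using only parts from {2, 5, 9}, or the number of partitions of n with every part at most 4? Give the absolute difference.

Partitions of 10 using only parts from {2, 5, 9}: 2.
Partitions of 10 with every part at most 4: 23.
|2 − 23| = 21.

21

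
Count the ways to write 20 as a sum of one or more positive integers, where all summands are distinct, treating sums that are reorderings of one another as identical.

64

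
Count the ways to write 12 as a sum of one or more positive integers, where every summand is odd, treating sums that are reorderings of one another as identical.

Listing the qualifying partitions of 12:
11, 1
9, 3
9, 1, 1, 1
7, 5
7, 3, 1, 1
7, 1, 1, 1, 1, 1
5, 5, 1, 1
5, 3, 3, 1
5, 3, 1, 1, 1, 1
5, 1, 1, 1, 1, 1, 1, 1
3, 3, 3, 3
3, 3, 3, 1, 1, 1
3, 3, 1, 1, 1, 1, 1, 1
3, 1, 1, 1, 1, 1, 1, 1, 1, 1
1, 1, 1, 1, 1, 1, 1, 1, 1, 1, 1, 1
Counting gives 15.

15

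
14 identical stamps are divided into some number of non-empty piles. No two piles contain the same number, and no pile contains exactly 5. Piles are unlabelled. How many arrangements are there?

Listing the qualifying partitions of 14:
14
13 + 1
12 + 2
11 + 3
11 + 2 + 1
10 + 4
10 + 3 + 1
9 + 4 + 1
9 + 3 + 2
8 + 6
8 + 4 + 2
8 + 3 + 2 + 1
7 + 6 + 1
7 + 4 + 3
7 + 4 + 2 + 1
6 + 4 + 3 + 1

16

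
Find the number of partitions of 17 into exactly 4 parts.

39

A partial list (first 12 by largest part):
14 + 1 + 1 + 1
13 + 2 + 1 + 1
12 + 3 + 1 + 1
12 + 2 + 2 + 1
11 + 4 + 1 + 1
11 + 3 + 2 + 1
11 + 2 + 2 + 2
10 + 5 + 1 + 1
10 + 4 + 2 + 1
10 + 3 + 3 + 1
10 + 3 + 2 + 2
9 + 6 + 1 + 1
…and 27 more, for 39 total.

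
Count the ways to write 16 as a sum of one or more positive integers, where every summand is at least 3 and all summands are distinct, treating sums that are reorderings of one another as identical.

10

The partitions of 16 that satisfy the conditions:
16
3,13
4,12
5,11
6,10
7,9
3,4,9
3,5,8
3,6,7
4,5,7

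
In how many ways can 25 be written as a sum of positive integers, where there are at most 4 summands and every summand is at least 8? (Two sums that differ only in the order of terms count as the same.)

Listing the qualifying partitions of 25:
25
8,17
9,16
10,15
11,14
12,13
8,8,9
That's 7 in total.

7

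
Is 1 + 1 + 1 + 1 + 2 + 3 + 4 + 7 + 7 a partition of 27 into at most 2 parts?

No

The parts sum to 27, and the condition 'there are at most 2 summands' is violated.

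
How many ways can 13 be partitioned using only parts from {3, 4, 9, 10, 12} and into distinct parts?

2

They are:
3+10
4+9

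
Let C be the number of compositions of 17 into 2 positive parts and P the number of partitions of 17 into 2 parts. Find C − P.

Compositions: C(16,1) = 16.
Unordered (partitions into 2 parts): 8.
Difference: 16 − 8 = 8.

8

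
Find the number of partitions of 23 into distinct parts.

104

A full systematic count gives 104.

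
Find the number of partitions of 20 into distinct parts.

A partial list (first 12 by largest part):
20
19,1
18,2
17,3
17,2,1
16,4
16,3,1
15,5
15,4,1
15,3,2
14,6
14,5,1
…and 52 more, for 64 total.

64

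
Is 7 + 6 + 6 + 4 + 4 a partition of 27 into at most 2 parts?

No

The parts sum to 27, and the condition 'there are at most 2 summands' is violated.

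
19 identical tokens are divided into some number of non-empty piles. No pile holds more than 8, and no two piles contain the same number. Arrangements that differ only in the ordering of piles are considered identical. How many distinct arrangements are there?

13

They are:
8 + 7 + 4
8 + 7 + 3 + 1
8 + 6 + 5
8 + 6 + 4 + 1
8 + 6 + 3 + 2
8 + 5 + 4 + 2
8 + 5 + 3 + 2 + 1
7 + 6 + 5 + 1
7 + 6 + 4 + 2
7 + 6 + 3 + 2 + 1
7 + 5 + 4 + 3
7 + 5 + 4 + 2 + 1
6 + 5 + 4 + 3 + 1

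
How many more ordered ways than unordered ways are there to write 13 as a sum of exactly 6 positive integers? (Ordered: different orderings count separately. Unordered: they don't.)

Compositions: C(12,5) = 792.
Unordered (partitions into 6 parts): 14.
Difference: 792 − 14 = 778.

778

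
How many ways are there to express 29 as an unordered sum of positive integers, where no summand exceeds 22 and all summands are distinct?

242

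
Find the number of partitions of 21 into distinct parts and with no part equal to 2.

44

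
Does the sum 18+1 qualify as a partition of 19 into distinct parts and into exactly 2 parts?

Yes

The parts sum to 19, and the condition 'all summands are distinct' holds; the condition 'there are exactly 2 summands' holds.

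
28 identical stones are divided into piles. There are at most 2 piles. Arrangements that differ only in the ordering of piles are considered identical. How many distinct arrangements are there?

The partitions of 28 that satisfy the conditions:
28
27, 1
26, 2
25, 3
24, 4
23, 5
22, 6
21, 7
20, 8
19, 9
18, 10
17, 11
16, 12
15, 13
14, 14
Counting gives 15.

15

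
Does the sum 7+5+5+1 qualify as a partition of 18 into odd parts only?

The parts sum to 18, and the condition 'every summand is odd' holds.

Yes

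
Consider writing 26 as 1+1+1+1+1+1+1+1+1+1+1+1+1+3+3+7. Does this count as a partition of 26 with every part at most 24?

The parts sum to 26, and the condition 'no summand exceeds 24' holds.

Yes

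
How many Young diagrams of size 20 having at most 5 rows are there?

192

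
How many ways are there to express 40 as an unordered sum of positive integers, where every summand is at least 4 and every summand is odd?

There are too many to list fully; the first 12 (by largest part) are:
35+5
33+7
31+9
29+11
27+13
25+15
25+5+5+5
23+17
23+7+5+5
21+19
21+9+5+5
21+7+7+5
…and 27 more, for 39 total.

39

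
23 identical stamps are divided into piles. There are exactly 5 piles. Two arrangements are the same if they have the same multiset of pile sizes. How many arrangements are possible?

A full systematic count gives 141.

141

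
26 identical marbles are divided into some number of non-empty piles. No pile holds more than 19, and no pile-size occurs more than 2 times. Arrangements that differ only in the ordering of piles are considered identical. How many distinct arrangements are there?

595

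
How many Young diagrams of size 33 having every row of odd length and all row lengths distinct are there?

25

Enumerating:
33
29,3,1
27,5,1
25,7,1
25,5,3
23,9,1
23,7,3
21,11,1
21,9,3
21,7,5
19,13,1
19,11,3
19,9,5
17,15,1
17,13,3
17,11,5
17,9,7
17,7,5,3,1
15,13,5
15,11,7
15,9,5,3,1
13,11,9
13,11,5,3,1
13,9,7,3,1
11,9,7,5,1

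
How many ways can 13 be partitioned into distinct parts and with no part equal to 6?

14

Enumerating:
13
12+1
11+2
10+3
10+2+1
9+4
9+3+1
8+5
8+4+1
8+3+2
7+5+1
7+4+2
7+3+2+1
5+4+3+1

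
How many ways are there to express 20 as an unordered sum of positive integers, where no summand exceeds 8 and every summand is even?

Enumerating:
8+8+4
8+8+2+2
8+6+6
8+6+4+2
8+6+2+2+2
8+4+4+4
8+4+4+2+2
8+4+2+2+2+2
8+2+2+2+2+2+2
6+6+6+2
6+6+4+4
6+6+4+2+2
6+6+2+2+2+2
6+4+4+4+2
6+4+4+2+2+2
6+4+2+2+2+2+2
6+2+2+2+2+2+2+2
4+4+4+4+4
4+4+4+4+2+2
4+4+4+2+2+2+2
4+4+2+2+2+2+2+2
4+2+2+2+2+2+2+2+2
2+2+2+2+2+2+2+2+2+2

23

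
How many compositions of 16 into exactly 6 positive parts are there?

3003

By stars and bars with positive parts, the count is C(15,5) = 3003.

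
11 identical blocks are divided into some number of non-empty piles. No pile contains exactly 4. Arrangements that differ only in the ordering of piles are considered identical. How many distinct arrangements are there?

41

There are too many to list fully; the first 12 (by largest part) are:
11
10, 1
9, 2
9, 1, 1
8, 3
8, 2, 1
8, 1, 1, 1
7, 3, 1
7, 2, 2
7, 2, 1, 1
7, 1, 1, 1, 1
6, 5
…and 29 more, for 41 total.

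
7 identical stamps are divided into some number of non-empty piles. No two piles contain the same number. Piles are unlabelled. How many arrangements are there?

5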